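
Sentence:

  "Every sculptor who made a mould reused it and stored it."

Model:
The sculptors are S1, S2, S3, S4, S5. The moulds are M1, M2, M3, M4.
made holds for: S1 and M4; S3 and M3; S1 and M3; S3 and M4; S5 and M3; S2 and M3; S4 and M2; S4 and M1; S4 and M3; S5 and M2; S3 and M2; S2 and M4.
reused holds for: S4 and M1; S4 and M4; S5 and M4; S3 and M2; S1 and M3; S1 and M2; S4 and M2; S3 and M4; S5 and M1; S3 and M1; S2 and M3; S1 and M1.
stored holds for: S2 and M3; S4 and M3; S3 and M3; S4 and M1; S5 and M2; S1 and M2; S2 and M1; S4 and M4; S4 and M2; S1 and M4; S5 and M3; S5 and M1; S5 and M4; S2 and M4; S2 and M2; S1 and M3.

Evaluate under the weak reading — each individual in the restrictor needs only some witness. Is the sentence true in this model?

"it" takes "a mould" as antecedent — a donkey pronoun bound across the clause boundary.
Weak reading: every sculptor s with some made-mould has at least one made-mould m such that reused(s,m) ∧ stored(s,m).
Per sculptor: S1:✓  S2:✓  S3:✗  S4:✓  S5:✗
S3 has no witness among its made-moulds.

False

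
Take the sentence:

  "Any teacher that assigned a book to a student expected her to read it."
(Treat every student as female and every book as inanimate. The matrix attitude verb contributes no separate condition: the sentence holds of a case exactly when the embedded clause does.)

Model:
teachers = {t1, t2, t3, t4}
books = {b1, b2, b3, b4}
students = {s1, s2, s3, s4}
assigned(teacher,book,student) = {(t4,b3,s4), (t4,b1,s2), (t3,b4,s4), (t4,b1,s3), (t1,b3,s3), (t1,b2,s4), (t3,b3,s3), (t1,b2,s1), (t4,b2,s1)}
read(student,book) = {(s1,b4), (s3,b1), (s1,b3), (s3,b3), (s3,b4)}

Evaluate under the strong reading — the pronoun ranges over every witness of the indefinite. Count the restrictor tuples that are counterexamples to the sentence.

"her" takes "a student" as antecedent and "it" takes "a book"; both are donkey pronouns co-varying with the restrictor.
Strong reading: for every (t,b,s) with assigned(t,b,s), read(s,b).
Restrictor triples: (t1,b2,s1)→read(s1,b2) ✗  (t1,b2,s4)→read(s4,b2) ✗  (t1,b3,s3)→read(s3,b3) ✓  (t3,b3,s3)→read(s3,b3) ✓  (t3,b4,s4)→read(s4,b4) ✗  (t4,b1,s2)→read(s2,b1) ✗  (t4,b1,s3)→read(s3,b1) ✓  (t4,b2,s1)→read(s1,b2) ✗  (t4,b3,s4)→read(s4,b3) ✗
Counterexamples (restrictor triples failing the scope): 6.

6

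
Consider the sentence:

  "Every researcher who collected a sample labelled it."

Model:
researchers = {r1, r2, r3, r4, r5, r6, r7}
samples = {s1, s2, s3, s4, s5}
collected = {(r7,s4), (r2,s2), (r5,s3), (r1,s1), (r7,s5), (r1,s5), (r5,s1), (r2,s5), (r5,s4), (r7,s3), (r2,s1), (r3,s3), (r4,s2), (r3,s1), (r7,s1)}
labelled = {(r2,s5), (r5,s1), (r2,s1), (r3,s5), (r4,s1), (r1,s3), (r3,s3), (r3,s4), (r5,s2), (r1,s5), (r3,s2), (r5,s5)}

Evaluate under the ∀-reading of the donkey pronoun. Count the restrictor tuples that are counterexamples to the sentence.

"it" takes "a sample" as antecedent — a donkey pronoun bound across the clause boundary.
Strong reading: for every (r,s) with collected(r,s), labelled(r,s).
Restrictor pairs: (r1,s1) ✗  (r1,s5) ✓  (r2,s1) ✓  (r2,s2) ✗  (r2,s5) ✓  (r3,s1) ✗  (r3,s3) ✓  (r4,s2) ✗  (r5,s1) ✓  (r5,s3) ✗  (r5,s4) ✗  (r7,s1) ✗  (r7,s3) ✗  (r7,s4) ✗  (r7,s5) ✗
Counterexamples (restrictor pairs failing the scope): 10.

10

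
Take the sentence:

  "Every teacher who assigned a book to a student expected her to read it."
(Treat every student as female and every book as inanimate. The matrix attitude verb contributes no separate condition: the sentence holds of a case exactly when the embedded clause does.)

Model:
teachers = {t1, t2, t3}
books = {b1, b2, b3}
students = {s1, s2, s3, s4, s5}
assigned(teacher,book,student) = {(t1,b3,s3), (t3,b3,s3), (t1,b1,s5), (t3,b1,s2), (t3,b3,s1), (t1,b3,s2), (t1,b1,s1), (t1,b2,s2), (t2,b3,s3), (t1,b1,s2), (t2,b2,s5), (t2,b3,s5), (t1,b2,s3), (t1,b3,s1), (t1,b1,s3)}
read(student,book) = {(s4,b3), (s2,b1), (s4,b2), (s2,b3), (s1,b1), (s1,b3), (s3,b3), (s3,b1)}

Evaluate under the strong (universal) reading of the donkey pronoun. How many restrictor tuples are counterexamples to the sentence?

"her" takes "a student" as antecedent and "it" takes "a book"; both are donkey pronouns co-varying with the restrictor.
Strong reading: for every (t,b,s) with assigned(t,b,s), read(s,b).
Restrictor triples: (t1,b1,s1)→read(s1,b1) ✓  (t1,b1,s2)→read(s2,b1) ✓  (t1,b1,s3)→read(s3,b1) ✓  (t1,b1,s5)→read(s5,b1) ✗  (t1,b2,s2)→read(s2,b2) ✗  (t1,b2,s3)→read(s3,b2) ✗  (t1,b3,s1)→read(s1,b3) ✓  (t1,b3,s2)→read(s2,b3) ✓  (t1,b3,s3)→read(s3,b3) ✓  (t2,b2,s5)→read(s5,b2) ✗  (t2,b3,s3)→read(s3,b3) ✓  (t2,b3,s5)→read(s5,b3) ✗  (t3,b1,s2)→read(s2,b1) ✓  (t3,b3,s1)→read(s1,b3) ✓  (t3,b3,s3)→read(s3,b3) ✓
Counterexamples (restrictor triples failing the scope): 5.

5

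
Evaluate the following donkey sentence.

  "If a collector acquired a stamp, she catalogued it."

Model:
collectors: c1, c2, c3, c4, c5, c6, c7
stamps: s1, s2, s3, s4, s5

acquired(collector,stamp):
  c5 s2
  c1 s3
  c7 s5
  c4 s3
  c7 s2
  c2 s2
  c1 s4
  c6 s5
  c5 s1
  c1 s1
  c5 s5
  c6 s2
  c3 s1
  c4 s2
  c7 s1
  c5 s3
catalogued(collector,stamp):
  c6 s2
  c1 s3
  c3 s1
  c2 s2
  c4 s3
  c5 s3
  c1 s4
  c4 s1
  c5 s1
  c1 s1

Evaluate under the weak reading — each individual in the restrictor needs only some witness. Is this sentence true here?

False

"it" takes "a stamp" as antecedent — a donkey pronoun bound across the clause boundary.
Weak reading: every collector c with some acquired-stamp has at least one acquired-stamp s such that catalogued(c,s).
Per collector: c1:✓  c2:✓  c3:✓  c4:✓  c5:✓  c6:✓  c7:✗
c7 has no witness among its acquired-stamps.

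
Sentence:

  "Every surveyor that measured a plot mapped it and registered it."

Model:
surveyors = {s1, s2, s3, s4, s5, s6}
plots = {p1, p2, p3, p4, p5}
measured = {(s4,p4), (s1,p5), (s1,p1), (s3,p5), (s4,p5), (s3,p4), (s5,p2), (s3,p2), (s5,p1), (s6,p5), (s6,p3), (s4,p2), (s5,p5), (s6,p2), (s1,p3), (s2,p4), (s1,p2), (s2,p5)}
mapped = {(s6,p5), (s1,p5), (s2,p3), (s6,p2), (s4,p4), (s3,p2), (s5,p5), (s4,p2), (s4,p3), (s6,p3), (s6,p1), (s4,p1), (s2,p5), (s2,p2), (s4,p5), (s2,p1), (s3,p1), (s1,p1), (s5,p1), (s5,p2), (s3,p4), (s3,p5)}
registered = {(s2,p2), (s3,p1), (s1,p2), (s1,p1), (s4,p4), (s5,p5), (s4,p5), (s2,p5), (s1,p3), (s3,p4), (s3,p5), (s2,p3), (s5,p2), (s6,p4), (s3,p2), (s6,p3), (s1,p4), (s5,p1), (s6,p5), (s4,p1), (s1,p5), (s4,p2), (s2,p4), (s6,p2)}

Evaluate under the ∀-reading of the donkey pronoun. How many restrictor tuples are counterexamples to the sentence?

"it" takes "a plot" as antecedent — a donkey pronoun bound across the clause boundary.
Strong reading: for every (s,p) with measured(s,p), mapped(s,p) ∧ registered(s,p).
Restrictor pairs: (s1,p1) ✓  (s1,p2) ✗  (s1,p3) ✗  (s1,p5) ✓  (s2,p4) ✗  (s2,p5) ✓  (s3,p2) ✓  (s3,p4) ✓  (s3,p5) ✓  (s4,p2) ✓  (s4,p4) ✓  (s4,p5) ✓  (s5,p1) ✓  (s5,p2) ✓  (s5,p5) ✓  (s6,p2) ✓  (s6,p3) ✓  (s6,p5) ✓
Counterexamples (restrictor pairs failing the scope): 3.

3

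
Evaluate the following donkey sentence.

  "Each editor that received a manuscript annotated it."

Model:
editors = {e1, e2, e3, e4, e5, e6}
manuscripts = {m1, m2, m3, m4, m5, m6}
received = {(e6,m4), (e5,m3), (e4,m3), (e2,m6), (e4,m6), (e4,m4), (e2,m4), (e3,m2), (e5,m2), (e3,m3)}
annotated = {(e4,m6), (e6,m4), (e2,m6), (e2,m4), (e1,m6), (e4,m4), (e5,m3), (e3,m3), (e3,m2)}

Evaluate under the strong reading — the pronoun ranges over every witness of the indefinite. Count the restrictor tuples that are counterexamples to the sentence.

2

"it" takes "a manuscript" as antecedent — a donkey pronoun bound across the clause boundary.
Strong reading: for every (e,m) with received(e,m), annotated(e,m).
Restrictor pairs: (e2,m4) ✓  (e2,m6) ✓  (e3,m2) ✓  (e3,m3) ✓  (e4,m3) ✗  (e4,m4) ✓  (e4,m6) ✓  (e5,m2) ✗  (e5,m3) ✓  (e6,m4) ✓
Counterexamples (restrictor pairs failing the scope): 2.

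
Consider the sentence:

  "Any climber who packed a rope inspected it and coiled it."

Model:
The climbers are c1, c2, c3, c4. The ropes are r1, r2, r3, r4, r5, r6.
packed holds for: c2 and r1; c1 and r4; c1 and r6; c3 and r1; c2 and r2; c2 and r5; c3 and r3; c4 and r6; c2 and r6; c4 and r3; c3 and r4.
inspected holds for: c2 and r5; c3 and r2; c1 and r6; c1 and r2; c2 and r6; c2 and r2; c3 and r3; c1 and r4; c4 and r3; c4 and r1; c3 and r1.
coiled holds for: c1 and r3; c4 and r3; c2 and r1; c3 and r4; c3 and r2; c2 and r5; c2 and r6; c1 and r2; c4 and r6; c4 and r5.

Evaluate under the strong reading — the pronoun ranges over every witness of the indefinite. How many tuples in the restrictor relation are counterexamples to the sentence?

8

"it" takes "a rope" as antecedent — a donkey pronoun bound across the clause boundary.
Strong reading: for every (c,r) with packed(c,r), inspected(c,r) ∧ coiled(c,r).
Restrictor pairs: (c1,r4) ✗  (c1,r6) ✗  (c2,r1) ✗  (c2,r2) ✗  (c2,r5) ✓  (c2,r6) ✓  (c3,r1) ✗  (c3,r3) ✗  (c3,r4) ✗  (c4,r3) ✓  (c4,r6) ✗
Counterexamples (restrictor pairs failing the scope): 8.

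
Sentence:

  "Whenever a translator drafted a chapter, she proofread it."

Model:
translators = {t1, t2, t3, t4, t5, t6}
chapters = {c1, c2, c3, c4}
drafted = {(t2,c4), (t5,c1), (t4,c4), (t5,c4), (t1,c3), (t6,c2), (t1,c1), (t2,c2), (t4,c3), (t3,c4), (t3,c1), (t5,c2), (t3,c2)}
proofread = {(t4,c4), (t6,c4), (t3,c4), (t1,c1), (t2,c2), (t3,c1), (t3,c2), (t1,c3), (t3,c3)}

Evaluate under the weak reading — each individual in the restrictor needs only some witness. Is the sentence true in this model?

"it" takes "a chapter" as antecedent — a donkey pronoun bound across the clause boundary.
Weak reading: every translator t with some drafted-chapter has at least one drafted-chapter c such that proofread(t,c).
Per translator: t1:✓  t2:✓  t3:✓  t4:✓  t5:✗  t6:✗
t5 has no witness among its drafted-chapters.

False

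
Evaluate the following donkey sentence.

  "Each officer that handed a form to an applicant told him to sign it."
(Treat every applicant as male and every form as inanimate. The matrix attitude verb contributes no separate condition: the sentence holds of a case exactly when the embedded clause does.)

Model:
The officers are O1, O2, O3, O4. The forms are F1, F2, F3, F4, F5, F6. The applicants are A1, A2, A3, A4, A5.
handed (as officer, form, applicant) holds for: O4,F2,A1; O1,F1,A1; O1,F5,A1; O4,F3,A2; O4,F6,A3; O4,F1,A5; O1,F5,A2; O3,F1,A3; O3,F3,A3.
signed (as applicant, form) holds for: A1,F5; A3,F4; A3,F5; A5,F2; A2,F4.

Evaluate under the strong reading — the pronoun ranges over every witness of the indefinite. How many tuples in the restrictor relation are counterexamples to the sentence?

"him" takes "an applicant" as antecedent and "it" takes "a form"; both are donkey pronouns co-varying with the restrictor.
Strong reading: for every (o,f,a) with handed(o,f,a), signed(a,f).
Restrictor triples: (O1,F1,A1)→signed(A1,F1) ✗  (O1,F5,A1)→signed(A1,F5) ✓  (O1,F5,A2)→signed(A2,F5) ✗  (O3,F1,A3)→signed(A3,F1) ✗  (O3,F3,A3)→signed(A3,F3) ✗  (O4,F1,A5)→signed(A5,F1) ✗  (O4,F2,A1)→signed(A1,F2) ✗  (O4,F3,A2)→signed(A2,F3) ✗  (O4,F6,A3)→signed(A3,F6) ✗
Counterexamples (restrictor triples failing the scope): 8.

8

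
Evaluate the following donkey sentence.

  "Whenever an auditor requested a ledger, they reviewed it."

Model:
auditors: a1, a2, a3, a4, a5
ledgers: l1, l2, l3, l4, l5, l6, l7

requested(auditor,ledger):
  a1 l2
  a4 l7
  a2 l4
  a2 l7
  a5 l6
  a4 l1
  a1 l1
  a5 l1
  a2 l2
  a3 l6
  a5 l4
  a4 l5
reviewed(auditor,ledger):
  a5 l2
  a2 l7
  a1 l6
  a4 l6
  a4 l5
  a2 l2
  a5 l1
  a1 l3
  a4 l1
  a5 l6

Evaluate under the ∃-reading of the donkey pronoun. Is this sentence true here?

False

"it" takes "a ledger" as antecedent — a donkey pronoun bound across the clause boundary.
Weak reading: every auditor a with some requested-ledger has at least one requested-ledger l such that reviewed(a,l).
Per auditor: a1:✗  a2:✓  a3:✗  a4:✓  a5:✓
a1 has no witness among its requested-ledgers.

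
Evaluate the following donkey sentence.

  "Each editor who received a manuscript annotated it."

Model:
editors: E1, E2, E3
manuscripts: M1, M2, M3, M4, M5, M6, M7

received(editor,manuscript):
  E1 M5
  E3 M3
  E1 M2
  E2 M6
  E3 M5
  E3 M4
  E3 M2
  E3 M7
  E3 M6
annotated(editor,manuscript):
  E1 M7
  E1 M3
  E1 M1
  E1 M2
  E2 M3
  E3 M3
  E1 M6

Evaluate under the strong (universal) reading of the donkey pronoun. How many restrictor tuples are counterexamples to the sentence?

7

"it" takes "a manuscript" as antecedent — a donkey pronoun bound across the clause boundary.
Strong reading: for every (e,m) with received(e,m), annotated(e,m).
Restrictor pairs: (E1,M2) ✓  (E1,M5) ✗  (E2,M6) ✗  (E3,M2) ✗  (E3,M3) ✓  (E3,M4) ✗  (E3,M5) ✗  (E3,M6) ✗  (E3,M7) ✗
Counterexamples (restrictor pairs failing the scope): 7.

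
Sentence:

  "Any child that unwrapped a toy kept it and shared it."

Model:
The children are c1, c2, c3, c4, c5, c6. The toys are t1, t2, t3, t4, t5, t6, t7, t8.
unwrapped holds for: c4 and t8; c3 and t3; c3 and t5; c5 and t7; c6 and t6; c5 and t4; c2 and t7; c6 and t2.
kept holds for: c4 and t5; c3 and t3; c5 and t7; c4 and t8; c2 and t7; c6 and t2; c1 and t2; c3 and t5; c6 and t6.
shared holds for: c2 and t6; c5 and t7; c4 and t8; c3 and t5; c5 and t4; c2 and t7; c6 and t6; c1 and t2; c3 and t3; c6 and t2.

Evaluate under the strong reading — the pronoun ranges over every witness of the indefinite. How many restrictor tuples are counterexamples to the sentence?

1

"it" takes "a toy" as antecedent — a donkey pronoun bound across the clause boundary.
Strong reading: for every (c,t) with unwrapped(c,t), kept(c,t) ∧ shared(c,t).
Restrictor pairs: (c2,t7) ✓  (c3,t3) ✓  (c3,t5) ✓  (c4,t8) ✓  (c5,t4) ✗  (c5,t7) ✓  (c6,t2) ✓  (c6,t6) ✓
Counterexamples (restrictor pairs failing the scope): 1.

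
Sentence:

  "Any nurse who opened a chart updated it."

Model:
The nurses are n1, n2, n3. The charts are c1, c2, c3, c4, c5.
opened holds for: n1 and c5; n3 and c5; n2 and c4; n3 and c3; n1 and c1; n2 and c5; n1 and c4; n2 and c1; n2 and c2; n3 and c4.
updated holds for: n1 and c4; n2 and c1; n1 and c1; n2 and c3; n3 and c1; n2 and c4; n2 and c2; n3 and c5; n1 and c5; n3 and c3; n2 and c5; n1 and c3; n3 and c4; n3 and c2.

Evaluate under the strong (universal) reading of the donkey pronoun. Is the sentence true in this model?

True

"it" takes "a chart" as antecedent — a donkey pronoun bound across the clause boundary.
Strong reading: for every (n,c) with opened(n,c), updated(n,c).
Restrictor pairs: (n1,c1) ✓  (n1,c4) ✓  (n1,c5) ✓  (n2,c1) ✓  (n2,c2) ✓  (n2,c4) ✓  (n2,c5) ✓  (n3,c3) ✓  (n3,c4) ✓  (n3,c5) ✓
Every restrictor pair satisfies the scope.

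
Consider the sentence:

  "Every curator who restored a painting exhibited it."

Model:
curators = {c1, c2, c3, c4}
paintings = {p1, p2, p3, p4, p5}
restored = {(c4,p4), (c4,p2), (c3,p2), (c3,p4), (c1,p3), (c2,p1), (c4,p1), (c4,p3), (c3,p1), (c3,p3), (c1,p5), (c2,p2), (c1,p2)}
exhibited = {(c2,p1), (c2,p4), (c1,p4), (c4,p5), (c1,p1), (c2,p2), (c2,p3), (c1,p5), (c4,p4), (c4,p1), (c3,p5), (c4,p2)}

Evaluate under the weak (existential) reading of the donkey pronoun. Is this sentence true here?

False

"it" takes "a painting" as antecedent — a donkey pronoun bound across the clause boundary.
Weak reading: every curator c with some restored-painting has at least one restored-painting p such that exhibited(c,p).
Per curator: c1:✓  c2:✓  c3:✗  c4:✓
c3 has no witness among its restored-paintings.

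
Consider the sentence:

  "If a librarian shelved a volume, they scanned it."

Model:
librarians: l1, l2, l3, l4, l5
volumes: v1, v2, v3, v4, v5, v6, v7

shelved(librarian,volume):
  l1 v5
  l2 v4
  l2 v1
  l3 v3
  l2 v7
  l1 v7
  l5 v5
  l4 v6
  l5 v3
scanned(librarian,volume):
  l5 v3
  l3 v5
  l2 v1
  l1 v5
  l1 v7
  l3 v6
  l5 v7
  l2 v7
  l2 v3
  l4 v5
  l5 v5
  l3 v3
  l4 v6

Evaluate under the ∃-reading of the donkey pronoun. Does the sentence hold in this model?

True

"it" takes "a volume" as antecedent — a donkey pronoun bound across the clause boundary.
Weak reading: every librarian l with some shelved-volume has at least one shelved-volume v such that scanned(l,v).
Per librarian: l1:✓  l2:✓  l3:✓  l4:✓  l5:✓
Every librarian in the restrictor has a witness.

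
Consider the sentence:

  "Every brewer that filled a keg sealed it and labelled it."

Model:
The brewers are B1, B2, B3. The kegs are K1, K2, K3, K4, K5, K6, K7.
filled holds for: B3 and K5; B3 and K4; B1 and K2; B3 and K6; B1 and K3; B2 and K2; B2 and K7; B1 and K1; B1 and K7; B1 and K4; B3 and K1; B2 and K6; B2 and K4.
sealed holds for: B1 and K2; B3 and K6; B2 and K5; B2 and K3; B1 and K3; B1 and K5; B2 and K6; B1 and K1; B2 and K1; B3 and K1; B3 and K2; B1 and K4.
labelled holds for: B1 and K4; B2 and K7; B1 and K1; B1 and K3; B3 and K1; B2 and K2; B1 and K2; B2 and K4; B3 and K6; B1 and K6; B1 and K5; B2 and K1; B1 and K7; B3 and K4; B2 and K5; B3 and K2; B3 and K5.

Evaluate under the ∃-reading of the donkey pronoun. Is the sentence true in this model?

False

"it" takes "a keg" as antecedent — a donkey pronoun bound across the clause boundary.
Weak reading: every brewer b with some filled-keg has at least one filled-keg k such that sealed(b,k) ∧ labelled(b,k).
Per brewer: B1:✓  B2:✗  B3:✓
B2 has no witness among its filled-kegs.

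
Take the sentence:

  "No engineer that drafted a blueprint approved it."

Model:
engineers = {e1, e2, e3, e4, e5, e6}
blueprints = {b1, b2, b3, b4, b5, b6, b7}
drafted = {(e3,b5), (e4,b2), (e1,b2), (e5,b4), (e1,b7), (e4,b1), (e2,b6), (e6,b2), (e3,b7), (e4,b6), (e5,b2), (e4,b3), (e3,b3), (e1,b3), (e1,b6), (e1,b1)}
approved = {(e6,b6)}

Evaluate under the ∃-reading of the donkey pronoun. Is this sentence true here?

"it" takes "a blueprint" as antecedent — a donkey pronoun bound across the clause boundary.
Truth condition: for no (e,b) with drafted(e,b) does approved(e,b) hold.
Restrictor pairs — does the scope hold? (e1,b1):fails  (e1,b2):fails  (e1,b3):fails  (e1,b6):fails  (e1,b7):fails  (e2,b6):fails  (e3,b3):fails  (e3,b5):fails  (e3,b7):fails  (e4,b1):fails  (e4,b2):fails  (e4,b3):fails  (e4,b6):fails  (e5,b2):fails  (e5,b4):fails  (e6,b2):fails
Scope holds for no restrictor pair, so the sentence is true.

True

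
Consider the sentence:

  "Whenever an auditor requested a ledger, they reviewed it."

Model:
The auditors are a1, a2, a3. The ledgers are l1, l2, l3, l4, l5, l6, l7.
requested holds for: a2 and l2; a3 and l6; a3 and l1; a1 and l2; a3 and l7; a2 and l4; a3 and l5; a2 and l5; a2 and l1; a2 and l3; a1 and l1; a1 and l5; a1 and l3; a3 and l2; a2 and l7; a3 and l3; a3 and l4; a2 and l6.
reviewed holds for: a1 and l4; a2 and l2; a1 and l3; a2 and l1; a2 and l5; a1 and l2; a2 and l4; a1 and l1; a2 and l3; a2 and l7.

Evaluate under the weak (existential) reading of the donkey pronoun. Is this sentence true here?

False

"it" takes "a ledger" as antecedent — a donkey pronoun bound across the clause boundary.
Weak reading: every auditor a with some requested-ledger has at least one requested-ledger l such that reviewed(a,l).
Per auditor: a1:✓  a2:✓  a3:✗
a3 has no witness among its requested-ledgers.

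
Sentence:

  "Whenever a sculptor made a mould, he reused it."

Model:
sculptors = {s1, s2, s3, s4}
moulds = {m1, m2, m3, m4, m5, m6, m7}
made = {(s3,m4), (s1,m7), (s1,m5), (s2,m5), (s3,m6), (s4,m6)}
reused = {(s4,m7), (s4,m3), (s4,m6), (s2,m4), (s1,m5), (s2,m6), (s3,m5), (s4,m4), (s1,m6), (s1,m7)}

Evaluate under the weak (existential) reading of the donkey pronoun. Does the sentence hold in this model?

False

"it" takes "a mould" as antecedent — a donkey pronoun bound across the clause boundary.
Weak reading: every sculptor s with some made-mould has at least one made-mould m such that reused(s,m).
Per sculptor: s1:✓  s2:✗  s3:✗  s4:✓
s2 has no witness among its made-moulds.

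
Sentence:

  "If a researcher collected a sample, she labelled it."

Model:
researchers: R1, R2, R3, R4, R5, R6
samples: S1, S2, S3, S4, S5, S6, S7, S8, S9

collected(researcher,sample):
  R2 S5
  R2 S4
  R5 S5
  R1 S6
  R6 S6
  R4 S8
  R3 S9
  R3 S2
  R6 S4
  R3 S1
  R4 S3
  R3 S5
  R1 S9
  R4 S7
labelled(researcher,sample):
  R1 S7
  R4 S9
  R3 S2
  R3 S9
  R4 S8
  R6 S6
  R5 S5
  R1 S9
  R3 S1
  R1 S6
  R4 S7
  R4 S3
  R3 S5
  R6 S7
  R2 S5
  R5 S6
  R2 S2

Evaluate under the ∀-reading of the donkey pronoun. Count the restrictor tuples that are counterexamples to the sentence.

"it" takes "a sample" as antecedent — a donkey pronoun bound across the clause boundary.
Strong reading: for every (r,s) with collected(r,s), labelled(r,s).
Restrictor pairs: (R1,S6) ✓  (R1,S9) ✓  (R2,S4) ✗  (R2,S5) ✓  (R3,S1) ✓  (R3,S2) ✓  (R3,S5) ✓  (R3,S9) ✓  (R4,S3) ✓  (R4,S7) ✓  (R4,S8) ✓  (R5,S5) ✓  (R6,S4) ✗  (R6,S6) ✓
Counterexamples (restrictor pairs failing the scope): 2.

2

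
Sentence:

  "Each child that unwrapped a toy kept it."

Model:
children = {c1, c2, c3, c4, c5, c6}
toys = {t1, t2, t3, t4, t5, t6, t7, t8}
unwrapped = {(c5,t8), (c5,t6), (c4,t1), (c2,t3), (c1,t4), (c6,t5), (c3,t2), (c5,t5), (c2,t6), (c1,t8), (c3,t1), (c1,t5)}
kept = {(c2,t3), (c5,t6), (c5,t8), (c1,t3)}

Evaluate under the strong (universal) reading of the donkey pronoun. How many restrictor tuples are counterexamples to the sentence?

"it" takes "a toy" as antecedent — a donkey pronoun bound across the clause boundary.
Strong reading: for every (c,t) with unwrapped(c,t), kept(c,t).
Restrictor pairs: (c1,t4) ✗  (c1,t5) ✗  (c1,t8) ✗  (c2,t3) ✓  (c2,t6) ✗  (c3,t1) ✗  (c3,t2) ✗  (c4,t1) ✗  (c5,t5) ✗  (c5,t6) ✓  (c5,t8) ✓  (c6,t5) ✗
Counterexamples (restrictor pairs failing the scope): 9.

9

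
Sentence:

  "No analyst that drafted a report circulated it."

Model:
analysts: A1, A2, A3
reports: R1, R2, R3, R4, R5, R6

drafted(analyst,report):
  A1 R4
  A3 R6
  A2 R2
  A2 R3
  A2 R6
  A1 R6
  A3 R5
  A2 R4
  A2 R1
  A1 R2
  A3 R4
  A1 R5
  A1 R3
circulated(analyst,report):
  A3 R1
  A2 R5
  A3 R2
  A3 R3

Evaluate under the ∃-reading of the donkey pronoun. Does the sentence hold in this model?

True

"it" takes "a report" as antecedent — a donkey pronoun bound across the clause boundary.
Truth condition: for no (a,r) with drafted(a,r) does circulated(a,r) hold.
Restrictor pairs — does the scope hold? (A1,R2):fails  (A1,R3):fails  (A1,R4):fails  (A1,R5):fails  (A1,R6):fails  (A2,R1):fails  (A2,R2):fails  (A2,R3):fails  (A2,R4):fails  (A2,R6):fails  (A3,R4):fails  (A3,R5):fails  (A3,R6):fails
Scope holds for no restrictor pair, so the sentence is true.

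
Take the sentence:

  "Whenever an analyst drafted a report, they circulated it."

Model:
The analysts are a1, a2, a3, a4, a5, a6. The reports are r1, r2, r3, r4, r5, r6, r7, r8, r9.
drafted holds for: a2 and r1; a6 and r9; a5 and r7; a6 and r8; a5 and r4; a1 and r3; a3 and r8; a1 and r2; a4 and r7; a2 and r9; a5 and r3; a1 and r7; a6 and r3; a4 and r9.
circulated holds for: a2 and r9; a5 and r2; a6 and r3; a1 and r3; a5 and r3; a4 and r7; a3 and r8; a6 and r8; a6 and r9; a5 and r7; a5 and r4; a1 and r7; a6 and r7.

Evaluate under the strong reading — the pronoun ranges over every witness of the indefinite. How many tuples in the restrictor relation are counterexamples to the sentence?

3

"it" takes "a report" as antecedent — a donkey pronoun bound across the clause boundary.
Strong reading: for every (a,r) with drafted(a,r), circulated(a,r).
Restrictor pairs: (a1,r2) ✗  (a1,r3) ✓  (a1,r7) ✓  (a2,r1) ✗  (a2,r9) ✓  (a3,r8) ✓  (a4,r7) ✓  (a4,r9) ✗  (a5,r3) ✓  (a5,r4) ✓  (a5,r7) ✓  (a6,r3) ✓  (a6,r8) ✓  (a6,r9) ✓
Counterexamples (restrictor pairs failing the scope): 3.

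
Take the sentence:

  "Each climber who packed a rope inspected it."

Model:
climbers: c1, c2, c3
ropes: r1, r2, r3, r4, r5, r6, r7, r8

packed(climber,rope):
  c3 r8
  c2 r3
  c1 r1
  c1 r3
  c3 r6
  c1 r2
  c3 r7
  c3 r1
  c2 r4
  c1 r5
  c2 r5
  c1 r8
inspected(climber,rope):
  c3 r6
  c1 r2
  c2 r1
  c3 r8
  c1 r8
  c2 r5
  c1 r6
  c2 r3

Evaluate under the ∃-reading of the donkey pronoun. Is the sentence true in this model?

"it" takes "a rope" as antecedent — a donkey pronoun bound across the clause boundary.
Weak reading: every climber c with some packed-rope has at least one packed-rope r such that inspected(c,r).
Per climber: c1:✓  c2:✓  c3:✓
Every climber in the restrictor has a witness.

True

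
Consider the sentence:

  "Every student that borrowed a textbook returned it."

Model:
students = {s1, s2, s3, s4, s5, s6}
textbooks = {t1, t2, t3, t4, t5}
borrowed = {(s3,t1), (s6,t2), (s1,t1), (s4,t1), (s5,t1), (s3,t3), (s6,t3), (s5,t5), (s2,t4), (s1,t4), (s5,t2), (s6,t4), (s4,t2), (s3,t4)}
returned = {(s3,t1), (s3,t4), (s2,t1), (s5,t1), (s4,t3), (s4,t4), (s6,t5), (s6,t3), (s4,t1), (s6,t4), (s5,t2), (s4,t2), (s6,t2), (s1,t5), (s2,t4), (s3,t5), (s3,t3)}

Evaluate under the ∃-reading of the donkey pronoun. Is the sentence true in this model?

False

"it" takes "a textbook" as antecedent — a donkey pronoun bound across the clause boundary.
Weak reading: every student s with some borrowed-textbook has at least one borrowed-textbook t such that returned(s,t).
Per student: s1:✗  s2:✓  s3:✓  s4:✓  s5:✓  s6:✓
s1 has no witness among its borrowed-textbooks.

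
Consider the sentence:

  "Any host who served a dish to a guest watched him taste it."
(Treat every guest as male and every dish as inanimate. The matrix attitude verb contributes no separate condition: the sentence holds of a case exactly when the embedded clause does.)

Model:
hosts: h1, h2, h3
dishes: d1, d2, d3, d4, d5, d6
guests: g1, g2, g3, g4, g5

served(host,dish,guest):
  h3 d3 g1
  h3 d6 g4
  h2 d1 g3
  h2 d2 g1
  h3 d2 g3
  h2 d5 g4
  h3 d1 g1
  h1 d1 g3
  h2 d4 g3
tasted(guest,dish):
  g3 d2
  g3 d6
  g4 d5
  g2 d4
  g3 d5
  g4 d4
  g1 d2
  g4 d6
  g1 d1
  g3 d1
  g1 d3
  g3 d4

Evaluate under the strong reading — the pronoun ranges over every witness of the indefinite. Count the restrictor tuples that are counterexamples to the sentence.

"him" takes "a guest" as antecedent and "it" takes "a dish"; both are donkey pronouns co-varying with the restrictor.
Strong reading: for every (h,d,g) with served(h,d,g), tasted(g,d).
Restrictor triples: (h1,d1,g3)→tasted(g3,d1) ✓  (h2,d1,g3)→tasted(g3,d1) ✓  (h2,d2,g1)→tasted(g1,d2) ✓  (h2,d4,g3)→tasted(g3,d4) ✓  (h2,d5,g4)→tasted(g4,d5) ✓  (h3,d1,g1)→tasted(g1,d1) ✓  (h3,d2,g3)→tasted(g3,d2) ✓  (h3,d3,g1)→tasted(g1,d3) ✓  (h3,d6,g4)→tasted(g4,d6) ✓
Counterexamples (restrictor triples failing the scope): 0.

0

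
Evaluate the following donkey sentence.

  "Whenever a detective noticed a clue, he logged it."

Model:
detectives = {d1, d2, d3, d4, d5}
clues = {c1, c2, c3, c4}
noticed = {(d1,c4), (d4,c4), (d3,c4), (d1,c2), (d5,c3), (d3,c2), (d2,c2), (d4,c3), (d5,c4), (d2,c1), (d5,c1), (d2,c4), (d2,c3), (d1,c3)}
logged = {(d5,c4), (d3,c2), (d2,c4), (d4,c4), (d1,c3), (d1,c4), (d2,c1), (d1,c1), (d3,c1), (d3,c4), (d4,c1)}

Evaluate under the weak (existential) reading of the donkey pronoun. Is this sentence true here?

"it" takes "a clue" as antecedent — a donkey pronoun bound across the clause boundary.
Weak reading: every detective d with some noticed-clue has at least one noticed-clue c such that logged(d,c).
Per detective: d1:✓  d2:✓  d3:✓  d4:✓  d5:✓
Every detective in the restrictor has a witness.

True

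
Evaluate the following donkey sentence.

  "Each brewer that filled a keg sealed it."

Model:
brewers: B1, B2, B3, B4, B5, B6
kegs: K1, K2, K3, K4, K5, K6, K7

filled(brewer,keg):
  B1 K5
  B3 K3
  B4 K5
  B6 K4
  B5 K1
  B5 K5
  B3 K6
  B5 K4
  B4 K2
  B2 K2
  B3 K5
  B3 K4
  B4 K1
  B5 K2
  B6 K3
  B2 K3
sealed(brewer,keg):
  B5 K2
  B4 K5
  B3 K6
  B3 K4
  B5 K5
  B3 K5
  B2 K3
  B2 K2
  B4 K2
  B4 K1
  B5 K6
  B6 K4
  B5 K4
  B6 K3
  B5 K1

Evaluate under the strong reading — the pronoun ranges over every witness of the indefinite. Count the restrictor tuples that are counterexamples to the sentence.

2

"it" takes "a keg" as antecedent — a donkey pronoun bound across the clause boundary.
Strong reading: for every (b,k) with filled(b,k), sealed(b,k).
Restrictor pairs: (B1,K5) ✗  (B2,K2) ✓  (B2,K3) ✓  (B3,K3) ✗  (B3,K4) ✓  (B3,K5) ✓  (B3,K6) ✓  (B4,K1) ✓  (B4,K2) ✓  (B4,K5) ✓  (B5,K1) ✓  (B5,K2) ✓  (B5,K4) ✓  (B5,K5) ✓  (B6,K3) ✓  (B6,K4) ✓
Counterexamples (restrictor pairs failing the scope): 2.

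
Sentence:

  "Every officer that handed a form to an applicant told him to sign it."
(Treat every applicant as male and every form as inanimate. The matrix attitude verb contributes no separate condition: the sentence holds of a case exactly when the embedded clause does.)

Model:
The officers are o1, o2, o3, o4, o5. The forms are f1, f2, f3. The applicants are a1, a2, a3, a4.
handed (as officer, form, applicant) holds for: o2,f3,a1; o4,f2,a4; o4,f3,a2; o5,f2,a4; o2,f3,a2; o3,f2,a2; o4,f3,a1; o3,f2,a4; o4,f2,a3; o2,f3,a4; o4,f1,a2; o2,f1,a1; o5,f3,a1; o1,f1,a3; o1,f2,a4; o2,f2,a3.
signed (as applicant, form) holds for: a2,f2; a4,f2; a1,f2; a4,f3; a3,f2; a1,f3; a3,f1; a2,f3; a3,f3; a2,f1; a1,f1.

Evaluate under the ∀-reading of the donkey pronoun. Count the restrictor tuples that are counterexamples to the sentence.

"him" takes "an applicant" as antecedent and "it" takes "a form"; both are donkey pronouns co-varying with the restrictor.
Strong reading: for every (o,f,a) with handed(o,f,a), signed(a,f).
Restrictor triples: (o1,f1,a3)→signed(a3,f1) ✓  (o1,f2,a4)→signed(a4,f2) ✓  (o2,f1,a1)→signed(a1,f1) ✓  (o2,f2,a3)→signed(a3,f2) ✓  (o2,f3,a1)→signed(a1,f3) ✓  (o2,f3,a2)→signed(a2,f3) ✓  (o2,f3,a4)→signed(a4,f3) ✓  (o3,f2,a2)→signed(a2,f2) ✓  (o3,f2,a4)→signed(a4,f2) ✓  (o4,f1,a2)→signed(a2,f1) ✓  (o4,f2,a3)→signed(a3,f2) ✓  (o4,f2,a4)→signed(a4,f2) ✓  (o4,f3,a1)→signed(a1,f3) ✓  (o4,f3,a2)→signed(a2,f3) ✓  (o5,f2,a4)→signed(a4,f2) ✓  (o5,f3,a1)→signed(a1,f3) ✓
Counterexamples (restrictor triples failing the scope): 0.

0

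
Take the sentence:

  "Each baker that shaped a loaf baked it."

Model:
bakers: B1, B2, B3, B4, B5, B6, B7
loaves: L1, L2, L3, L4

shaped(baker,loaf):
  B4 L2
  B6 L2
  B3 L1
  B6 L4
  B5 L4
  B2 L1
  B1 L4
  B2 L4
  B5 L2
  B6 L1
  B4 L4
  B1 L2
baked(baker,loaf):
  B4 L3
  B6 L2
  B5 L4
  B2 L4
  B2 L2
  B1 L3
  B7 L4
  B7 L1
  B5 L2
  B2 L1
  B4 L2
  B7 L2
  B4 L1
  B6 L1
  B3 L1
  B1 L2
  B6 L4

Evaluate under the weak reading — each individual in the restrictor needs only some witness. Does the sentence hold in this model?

True

"it" takes "a loaf" as antecedent — a donkey pronoun bound across the clause boundary.
Weak reading: every baker b with some shaped-loaf has at least one shaped-loaf l such that baked(b,l).
Per baker: B1:✓  B2:✓  B3:✓  B4:✓  B5:✓  B6:✓
Every baker in the restrictor has a witness.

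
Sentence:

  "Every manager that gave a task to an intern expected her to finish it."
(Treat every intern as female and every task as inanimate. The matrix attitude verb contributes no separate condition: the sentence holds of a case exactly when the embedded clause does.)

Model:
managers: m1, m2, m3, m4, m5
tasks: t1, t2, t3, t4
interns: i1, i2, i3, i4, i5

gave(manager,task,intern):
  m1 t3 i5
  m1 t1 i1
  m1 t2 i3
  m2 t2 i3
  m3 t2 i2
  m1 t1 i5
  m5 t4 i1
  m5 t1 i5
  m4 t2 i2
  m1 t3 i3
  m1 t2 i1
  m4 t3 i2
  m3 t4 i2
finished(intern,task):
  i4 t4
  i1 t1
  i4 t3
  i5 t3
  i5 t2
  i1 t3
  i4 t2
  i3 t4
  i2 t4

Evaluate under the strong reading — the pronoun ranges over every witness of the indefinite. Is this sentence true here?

False

"her" takes "an intern" as antecedent and "it" takes "a task"; both are donkey pronouns co-varying with the restrictor.
Strong reading: for every (m,t,i) with gave(m,t,i), finished(i,t).
Restrictor triples: (m1,t1,i1)→finished(i1,t1) ✓  (m1,t1,i5)→finished(i5,t1) ✗  (m1,t2,i1)→finished(i1,t2) ✗  (m1,t2,i3)→finished(i3,t2) ✗  (m1,t3,i3)→finished(i3,t3) ✗  (m1,t3,i5)→finished(i5,t3) ✓  (m2,t2,i3)→finished(i3,t2) ✗  (m3,t2,i2)→finished(i2,t2) ✗  (m3,t4,i2)→finished(i2,t4) ✓  (m4,t2,i2)→finished(i2,t2) ✗  (m4,t3,i2)→finished(i2,t3) ✗  (m5,t1,i5)→finished(i5,t1) ✗  (m5,t4,i1)→finished(i1,t4) ✗
Counterexample: (m1,t1,i5) — finished(i5,t1) does not hold.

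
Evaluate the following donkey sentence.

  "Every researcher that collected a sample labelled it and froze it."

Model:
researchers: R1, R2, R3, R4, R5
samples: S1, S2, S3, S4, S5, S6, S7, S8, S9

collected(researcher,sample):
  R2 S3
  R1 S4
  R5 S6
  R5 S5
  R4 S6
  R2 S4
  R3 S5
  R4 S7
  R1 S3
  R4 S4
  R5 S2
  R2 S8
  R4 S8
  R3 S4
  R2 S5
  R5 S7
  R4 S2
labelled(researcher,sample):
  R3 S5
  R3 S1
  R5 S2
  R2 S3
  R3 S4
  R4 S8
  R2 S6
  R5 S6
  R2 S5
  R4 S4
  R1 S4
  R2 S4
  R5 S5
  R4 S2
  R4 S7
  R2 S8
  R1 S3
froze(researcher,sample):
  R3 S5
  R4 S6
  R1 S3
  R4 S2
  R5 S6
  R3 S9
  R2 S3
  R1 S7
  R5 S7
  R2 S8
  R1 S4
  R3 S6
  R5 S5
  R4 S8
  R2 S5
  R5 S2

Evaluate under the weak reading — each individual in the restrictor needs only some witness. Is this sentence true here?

True

"it" takes "a sample" as antecedent — a donkey pronoun bound across the clause boundary.
Weak reading: every researcher r with some collected-sample has at least one collected-sample s such that labelled(r,s) ∧ froze(r,s).
Per researcher: R1:✓  R2:✓  R3:✓  R4:✓  R5:✓
Every researcher in the restrictor has a witness.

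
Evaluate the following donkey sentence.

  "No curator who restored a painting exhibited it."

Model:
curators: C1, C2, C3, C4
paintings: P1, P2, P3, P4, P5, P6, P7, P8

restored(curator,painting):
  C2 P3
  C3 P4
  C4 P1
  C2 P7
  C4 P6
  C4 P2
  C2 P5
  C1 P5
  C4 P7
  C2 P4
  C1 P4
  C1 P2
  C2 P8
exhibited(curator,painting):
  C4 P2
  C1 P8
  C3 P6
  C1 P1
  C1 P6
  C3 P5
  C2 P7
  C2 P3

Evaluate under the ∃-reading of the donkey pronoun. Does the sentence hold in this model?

False

"it" takes "a painting" as antecedent — a donkey pronoun bound across the clause boundary.
Truth condition: for no (c,p) with restored(c,p) does exhibited(c,p) hold.
Restrictor pairs — does the scope hold? (C1,P2):fails  (C1,P4):fails  (C1,P5):fails  (C2,P3):holds  (C2,P4):fails  (C2,P5):fails  (C2,P7):holds  (C2,P8):fails  (C3,P4):fails  (C4,P1):fails  (C4,P2):holds  (C4,P6):fails  (C4,P7):fails
Scope holds for 3 pair(s), so the sentence is false.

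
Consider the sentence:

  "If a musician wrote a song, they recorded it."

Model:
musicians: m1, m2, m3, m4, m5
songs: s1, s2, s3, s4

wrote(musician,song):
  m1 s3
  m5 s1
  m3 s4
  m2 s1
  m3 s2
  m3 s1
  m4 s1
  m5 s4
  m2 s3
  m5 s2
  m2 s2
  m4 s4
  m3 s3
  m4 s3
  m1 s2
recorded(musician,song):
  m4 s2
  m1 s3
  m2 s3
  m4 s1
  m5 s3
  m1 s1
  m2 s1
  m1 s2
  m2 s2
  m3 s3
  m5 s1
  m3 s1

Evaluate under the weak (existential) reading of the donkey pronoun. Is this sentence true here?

True

"it" takes "a song" as antecedent — a donkey pronoun bound across the clause boundary.
Weak reading: every musician m with some wrote-song has at least one wrote-song s such that recorded(m,s).
Per musician: m1:✓  m2:✓  m3:✓  m4:✓  m5:✓
Every musician in the restrictor has a witness.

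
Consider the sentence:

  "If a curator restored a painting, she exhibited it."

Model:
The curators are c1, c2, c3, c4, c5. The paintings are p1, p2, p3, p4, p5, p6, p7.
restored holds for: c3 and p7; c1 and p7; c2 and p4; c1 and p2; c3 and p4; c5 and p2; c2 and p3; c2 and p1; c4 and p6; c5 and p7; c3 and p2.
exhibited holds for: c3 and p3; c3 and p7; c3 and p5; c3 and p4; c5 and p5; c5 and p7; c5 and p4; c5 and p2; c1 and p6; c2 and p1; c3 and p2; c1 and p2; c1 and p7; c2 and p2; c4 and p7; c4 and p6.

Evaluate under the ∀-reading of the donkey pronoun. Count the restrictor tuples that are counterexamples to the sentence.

2

"it" takes "a painting" as antecedent — a donkey pronoun bound across the clause boundary.
Strong reading: for every (c,p) with restored(c,p), exhibited(c,p).
Restrictor pairs: (c1,p2) ✓  (c1,p7) ✓  (c2,p1) ✓  (c2,p3) ✗  (c2,p4) ✗  (c3,p2) ✓  (c3,p4) ✓  (c3,p7) ✓  (c4,p6) ✓  (c5,p2) ✓  (c5,p7) ✓
Counterexamples (restrictor pairs failing the scope): 2.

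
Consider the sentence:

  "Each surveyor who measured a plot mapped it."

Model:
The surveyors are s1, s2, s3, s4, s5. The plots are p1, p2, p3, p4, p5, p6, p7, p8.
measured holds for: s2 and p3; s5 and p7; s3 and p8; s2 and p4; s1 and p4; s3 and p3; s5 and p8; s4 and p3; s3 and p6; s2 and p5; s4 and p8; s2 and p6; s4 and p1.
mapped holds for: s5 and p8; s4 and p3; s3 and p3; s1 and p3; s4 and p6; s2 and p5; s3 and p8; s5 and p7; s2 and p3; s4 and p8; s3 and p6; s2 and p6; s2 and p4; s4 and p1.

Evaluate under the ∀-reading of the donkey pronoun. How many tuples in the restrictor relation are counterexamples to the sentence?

"it" takes "a plot" as antecedent — a donkey pronoun bound across the clause boundary.
Strong reading: for every (s,p) with measured(s,p), mapped(s,p).
Restrictor pairs: (s1,p4) ✗  (s2,p3) ✓  (s2,p4) ✓  (s2,p5) ✓  (s2,p6) ✓  (s3,p3) ✓  (s3,p6) ✓  (s3,p8) ✓  (s4,p1) ✓  (s4,p3) ✓  (s4,p8) ✓  (s5,p7) ✓  (s5,p8) ✓
Counterexamples (restrictor pairs failing the scope): 1.

1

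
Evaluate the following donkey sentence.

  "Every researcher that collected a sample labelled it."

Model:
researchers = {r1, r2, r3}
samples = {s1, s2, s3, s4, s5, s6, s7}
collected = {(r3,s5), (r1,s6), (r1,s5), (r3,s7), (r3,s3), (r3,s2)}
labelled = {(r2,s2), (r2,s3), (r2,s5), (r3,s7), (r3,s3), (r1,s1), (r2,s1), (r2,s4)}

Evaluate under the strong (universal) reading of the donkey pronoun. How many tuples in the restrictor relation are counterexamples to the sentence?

"it" takes "a sample" as antecedent — a donkey pronoun bound across the clause boundary.
Strong reading: for every (r,s) with collected(r,s), labelled(r,s).
Restrictor pairs: (r1,s5) ✗  (r1,s6) ✗  (r3,s2) ✗  (r3,s3) ✓  (r3,s5) ✗  (r3,s7) ✓
Counterexamples (restrictor pairs failing the scope): 4.

4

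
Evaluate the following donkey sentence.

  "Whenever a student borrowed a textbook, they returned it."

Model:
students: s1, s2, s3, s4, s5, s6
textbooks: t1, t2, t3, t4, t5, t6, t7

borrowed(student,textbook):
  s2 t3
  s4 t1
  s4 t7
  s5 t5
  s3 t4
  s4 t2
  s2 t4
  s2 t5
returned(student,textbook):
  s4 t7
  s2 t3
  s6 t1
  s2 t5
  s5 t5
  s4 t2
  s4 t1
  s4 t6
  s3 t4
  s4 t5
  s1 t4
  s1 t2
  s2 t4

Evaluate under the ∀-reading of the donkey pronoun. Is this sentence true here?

True

"it" takes "a textbook" as antecedent — a donkey pronoun bound across the clause boundary.
Strong reading: for every (s,t) with borrowed(s,t), returned(s,t).
Restrictor pairs: (s2,t3) ✓  (s2,t4) ✓  (s2,t5) ✓  (s3,t4) ✓  (s4,t1) ✓  (s4,t2) ✓  (s4,t7) ✓  (s5,t5) ✓
Every restrictor pair satisfies the scope.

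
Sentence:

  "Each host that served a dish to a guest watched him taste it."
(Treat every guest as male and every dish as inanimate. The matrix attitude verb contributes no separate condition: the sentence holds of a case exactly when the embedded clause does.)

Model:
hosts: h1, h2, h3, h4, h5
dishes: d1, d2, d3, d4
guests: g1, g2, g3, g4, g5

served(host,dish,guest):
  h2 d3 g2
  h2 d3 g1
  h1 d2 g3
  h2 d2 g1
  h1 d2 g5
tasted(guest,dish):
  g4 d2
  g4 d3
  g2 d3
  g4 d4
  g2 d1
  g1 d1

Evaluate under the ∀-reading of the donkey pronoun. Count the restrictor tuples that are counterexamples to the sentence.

"him" takes "a guest" as antecedent and "it" takes "a dish"; both are donkey pronouns co-varying with the restrictor.
Strong reading: for every (h,d,g) with served(h,d,g), tasted(g,d).
Restrictor triples: (h1,d2,g3)→tasted(g3,d2) ✗  (h1,d2,g5)→tasted(g5,d2) ✗  (h2,d2,g1)→tasted(g1,d2) ✗  (h2,d3,g1)→tasted(g1,d3) ✗  (h2,d3,g2)→tasted(g2,d3) ✓
Counterexamples (restrictor triples failing the scope): 4.

4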